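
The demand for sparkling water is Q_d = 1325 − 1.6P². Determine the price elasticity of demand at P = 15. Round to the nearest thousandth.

-0.746

At P = 15, Q_d = 965.
dQ_d/dP = −2·1.6·P = −48.
Point elasticity E = (dQ_d/dP)·(P/Q_d) = -48 × 15/965 ≈ -0.746.
|E| < 1, so demand is inelastic at this price.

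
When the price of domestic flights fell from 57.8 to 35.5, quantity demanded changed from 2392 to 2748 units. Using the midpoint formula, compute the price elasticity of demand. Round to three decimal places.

-0.290

%ΔQ = (2748 − 2392)/[(2392 + 2748)/2] = 356/2570 ≈ 0.1385.
%ΔP = (35.5 − 57.8)/[(57.8 + 35.5)/2] = -22.3/46.65 ≈ -0.4780.
Arc elasticity E = %ΔQ/%ΔP ≈ 0.1385/-0.4780 ≈ -0.290.
|E| < 1: demand is inelastic over this range.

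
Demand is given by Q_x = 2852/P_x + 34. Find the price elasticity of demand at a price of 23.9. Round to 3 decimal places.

At P_x = 23.9, Q_x = 153.3305.
dQ_x/dP_x = −2852/P_x² = −4.9929.
Point elasticity E = (dQ_x/dP_x)·(P_x/Q_x) = -4.9929 × 23.9/153.3305 ≈ -0.778.
|E| < 1, so demand is inelastic at this price.

-0.778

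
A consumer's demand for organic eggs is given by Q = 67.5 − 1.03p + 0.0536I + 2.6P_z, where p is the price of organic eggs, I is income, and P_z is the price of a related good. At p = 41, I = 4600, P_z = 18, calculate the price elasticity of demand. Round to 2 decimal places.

Substituting, Q = 67.5 − 1.03(41) + 0.0536(4600) + 2.6(18) = 67.5 − 42.23 + 246.56 + 46.8 = 318.63.
∂Q/∂p = −1.03, so E_p = (−1.03)·(41/318.63) ≈ -0.13.
|E_p| < 1: demand is inelastic.

-0.13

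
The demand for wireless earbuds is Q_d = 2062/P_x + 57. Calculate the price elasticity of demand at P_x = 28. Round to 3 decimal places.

At P_x = 28, Q_d = 130.6429.
dQ_d/dP_x = −2062/P_x² = −2.6301.
Point elasticity E = (dQ_d/dP_x)·(P_x/Q_d) = -2.6301 × 28/130.6429 ≈ -0.564.
|E| < 1, so demand is inelastic at this price.

-0.564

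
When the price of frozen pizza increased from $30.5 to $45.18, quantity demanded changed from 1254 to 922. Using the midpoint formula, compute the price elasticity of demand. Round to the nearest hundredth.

%ΔQ = (922 − 1254)/[(1254 + 922)/2] = -332/1088 ≈ -0.3051.
%ΔP = (45.18 − 30.5)/[(30.5 + 45.18)/2] = 14.68/37.84 ≈ 0.3879.
Arc elasticity E = %ΔQ/%ΔP ≈ -0.3051/0.3879 ≈ -0.79.
|E| < 1: demand is inelastic over this range.

-0.79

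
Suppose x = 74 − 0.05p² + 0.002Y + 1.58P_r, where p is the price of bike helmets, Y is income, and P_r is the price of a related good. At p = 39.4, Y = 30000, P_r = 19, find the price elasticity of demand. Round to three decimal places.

Substituting, x = 74 − 0.05(39.4)² + 0.002(30000) + 1.58(19) = 74 − 77.618 + 60 + 30.02 = 86.402.
∂x/∂p = −2·0.05·p = -3.94, so E_p = -3.94·(39.4/86.402) ≈ -1.797.
|E_p| > 1: demand is elastic.

-1.797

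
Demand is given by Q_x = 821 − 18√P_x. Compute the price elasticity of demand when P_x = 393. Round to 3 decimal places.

At P_x = 393, Q_x = 464.1639.
dQ_x/dP_x = −18/(2√P_x) = −18/(2·19.8242).
Point elasticity E = (dQ_x/dP_x)·(P_x/Q_x) = -0.454 × 393/464.1639 ≈ -0.384.
|E| < 1, so demand is inelastic at this price.

-0.384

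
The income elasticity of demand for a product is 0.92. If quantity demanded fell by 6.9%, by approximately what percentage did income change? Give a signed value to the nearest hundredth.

%ΔQ ≈ E × %ΔI ⇒ %ΔI = %ΔQ / E = (-6.9%)/(0.92) = -7.50%.

-7.50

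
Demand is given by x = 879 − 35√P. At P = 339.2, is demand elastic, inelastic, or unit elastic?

elastic

At P = 339.2, x = 234.3916.
dx/dP = −35/(2√P) = −35/(2·18.4174).
Point elasticity E = (dx/dP)·(P/x) = -0.9502 × 339.2/234.3916 ≈ -1.375.
|E| ≈ 1.375 > 1, so demand is elastic.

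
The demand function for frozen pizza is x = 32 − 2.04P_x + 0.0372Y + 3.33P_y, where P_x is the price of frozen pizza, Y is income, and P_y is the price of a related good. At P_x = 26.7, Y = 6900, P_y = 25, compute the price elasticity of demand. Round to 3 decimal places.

-0.172

At the given point, x = 32 − 2.04(26.7) + 0.0372(6900) + 3.33(25) = 32 − 54.468 + 256.68 + 83.25 = 317.462.
∂x/∂P_x = −2.04, so E_p = (−2.04)·(26.7/317.462) ≈ -0.172.
|E_p| < 1: demand is inelastic.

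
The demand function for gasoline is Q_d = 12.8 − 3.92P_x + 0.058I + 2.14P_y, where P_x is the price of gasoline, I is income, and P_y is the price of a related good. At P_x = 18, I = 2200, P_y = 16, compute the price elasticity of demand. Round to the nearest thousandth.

-0.678

First evaluate Q_d: 12.8 − 3.92(18) + 0.058(2200) + 2.14(16) = 12.8 − 70.56 + 127.6 + 34.24 = 104.08.
∂Q_d/∂P_x = −3.92, so E_p = (−3.92)·(18/104.08) ≈ -0.678.
|E_p| < 1: demand is inelastic.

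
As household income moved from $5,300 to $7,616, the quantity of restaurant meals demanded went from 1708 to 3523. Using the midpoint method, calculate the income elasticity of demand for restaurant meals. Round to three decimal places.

1.935

%ΔQ = (3523 − 1708)/[(1708+3523)/2] = 1815/2615.5 ≈ 0.6939.
%ΔI = (7,616 − 5,300)/[(5,300+7,616)/2] = 2316/6458 ≈ 0.3586.
E_I = %ΔQ/%ΔI ≈ 1.935.
E_I > 1: normal good (luxury).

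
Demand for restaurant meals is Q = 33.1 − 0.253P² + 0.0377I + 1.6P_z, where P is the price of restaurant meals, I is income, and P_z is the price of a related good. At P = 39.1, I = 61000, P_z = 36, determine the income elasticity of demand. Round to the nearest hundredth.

At the given point, Q = 33.1 − 0.253(39.1)² + 0.0377(61000) + 1.6(36) = 33.1 − 386.7889 + 2299.7 + 57.6 = 2003.6111.
∂Q/∂I = +0.0377, so E_I = 0.0377·(61000/2003.6111) ≈ 1.15.
E_I > 1: normal good (luxury).

1.15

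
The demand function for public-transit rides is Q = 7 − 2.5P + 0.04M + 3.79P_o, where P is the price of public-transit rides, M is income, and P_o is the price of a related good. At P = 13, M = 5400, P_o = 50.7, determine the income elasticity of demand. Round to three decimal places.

At the given point, Q = 7 − 2.5(13) + 0.04(5400) + 3.79(50.7) = 7 − 32.5 + 216 + 192.153 = 382.653.
∂Q/∂M = +0.04, so E_I = 0.04·(5400/382.653) ≈ 0.564.
E_I ∈ (0,1): normal good (necessity).

0.564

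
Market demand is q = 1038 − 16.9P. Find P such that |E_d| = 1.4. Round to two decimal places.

35.83

Set −bP/(a − bP) = −1.4 ⇒ bP = 1.4(a − bP) ⇒ bP(1+1.4) = 1.4·a.
P = 1.4·1038/(16.9·2.4) ≈ 35.83.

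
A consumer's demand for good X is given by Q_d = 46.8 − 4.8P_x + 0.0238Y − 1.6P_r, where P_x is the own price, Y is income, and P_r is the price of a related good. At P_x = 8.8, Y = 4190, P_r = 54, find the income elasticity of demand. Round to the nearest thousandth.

5.577

Substituting, Q_d = 46.8 − 4.8(8.8) + 0.0238(4190) − 1.6(54) = 46.8 − 42.24 + 99.722 − 86.4 = 17.882.
∂Q_d/∂Y = +0.0238, so E_I = 0.0238·(4190/17.882) ≈ 5.577.
E_I > 1: normal good (luxury).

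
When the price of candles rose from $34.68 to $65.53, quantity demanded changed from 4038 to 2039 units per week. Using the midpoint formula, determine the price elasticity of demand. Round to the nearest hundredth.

%Δq = (2039 − 4038)/[(4038 + 2039)/2] = -1999/3038.5 ≈ -0.6579.
%Δp = (65.53 − 34.68)/[(34.68 + 65.53)/2] = 30.85/50.105 ≈ 0.6157.
Arc elasticity E = %Δq/%Δp ≈ -0.6579/0.6157 ≈ -1.07.
|E| > 1: demand is elastic over this range.

-1.07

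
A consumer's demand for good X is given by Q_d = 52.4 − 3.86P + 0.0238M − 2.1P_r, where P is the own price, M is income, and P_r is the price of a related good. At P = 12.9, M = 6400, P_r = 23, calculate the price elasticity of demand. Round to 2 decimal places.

-0.47

Evaluating quantity at (P, M, P_r) gives Q_d = 52.4 − 3.86(12.9) + 0.0238(6400) − 2.1(23) = 52.4 − 49.794 + 152.32 − 48.3 = 106.626.
∂Q_d/∂P = −3.86, so E_p = (−3.86)·(12.9/106.626) ≈ -0.47.
|E_p| < 1: demand is inelastic.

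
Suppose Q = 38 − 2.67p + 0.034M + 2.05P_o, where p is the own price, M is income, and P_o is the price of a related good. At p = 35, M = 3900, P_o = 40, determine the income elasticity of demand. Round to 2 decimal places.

0.83

Substituting, Q = 38 − 2.67(35) + 0.034(3900) + 2.05(40) = 38 − 93.45 + 132.6 + 82 = 159.15.
∂Q/∂M = +0.034, so E_I = 0.034·(3900/159.15) ≈ 0.83.
E_I ∈ (0,1): normal good (necessity).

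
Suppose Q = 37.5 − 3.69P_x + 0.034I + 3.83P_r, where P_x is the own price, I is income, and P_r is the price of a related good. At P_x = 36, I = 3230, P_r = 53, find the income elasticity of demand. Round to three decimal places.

First evaluate Q: 37.5 − 3.69(36) + 0.034(3230) + 3.83(53) = 37.5 − 132.84 + 109.82 + 202.99 = 217.47.
∂Q/∂I = +0.034, so E_I = 0.034·(3230/217.47) ≈ 0.505.
E_I ∈ (0,1): normal good (necessity).

0.505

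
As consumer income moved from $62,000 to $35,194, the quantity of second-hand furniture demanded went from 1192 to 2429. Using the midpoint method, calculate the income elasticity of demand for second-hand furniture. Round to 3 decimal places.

%ΔQ = (2429 − 1192)/[(1192+2429)/2] = 1237/1810.5 ≈ 0.6832.
%ΔI = (35,194 − 62,000)/[(62,000+35,194)/2] = -26806/48597 ≈ -0.5516.
E_I = %ΔQ/%ΔI ≈ -1.239.
E_I < 0: inferior good.

-1.239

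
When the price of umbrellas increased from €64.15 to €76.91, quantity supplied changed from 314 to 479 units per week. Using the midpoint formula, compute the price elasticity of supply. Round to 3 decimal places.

%ΔQ = (479 − 314)/[(314 + 479)/2] = 165/396.5 ≈ 0.4161.
%Δp = (76.91 − 64.15)/[(64.15 + 76.91)/2] = 12.76/70.53 ≈ 0.1809.
Arc elasticity E = %ΔQ/%Δp ≈ 0.4161/0.1809 ≈ 2.300.
|E| > 1: supply is elastic over this range.

2.300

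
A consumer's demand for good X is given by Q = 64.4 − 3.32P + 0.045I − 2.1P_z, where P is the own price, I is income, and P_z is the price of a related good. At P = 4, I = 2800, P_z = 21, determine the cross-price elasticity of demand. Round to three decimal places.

Evaluating quantity at (P, I, P_z) gives Q = 64.4 − 3.32(4) + 0.045(2800) − 2.1(21) = 64.4 − 13.28 + 126 − 44.1 = 133.02.
∂Q/∂P_z = −2.1, so E_xy = -2.1·(21/133.02) ≈ -0.332.
E_xy < 0: the goods are complements.

-0.332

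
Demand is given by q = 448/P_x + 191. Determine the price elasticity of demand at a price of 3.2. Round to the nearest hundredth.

-0.42

At P_x = 3.2, q = 331.
dq/dP_x = −448/P_x² = −43.75.
Point elasticity E = (dq/dP_x)·(P_x/q) = -43.75 × 3.2/331 ≈ -0.42.
|E| < 1, so demand is inelastic at this price.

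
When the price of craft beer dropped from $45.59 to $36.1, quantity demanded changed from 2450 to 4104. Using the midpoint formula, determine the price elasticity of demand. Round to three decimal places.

%Δq = (4104 − 2450)/[(2450 + 4104)/2] = 1654/3277 ≈ 0.5047.
%Δp = (36.1 − 45.59)/[(45.59 + 36.1)/2] = -9.49/40.845 ≈ -0.2323.
Arc elasticity E = %Δq/%Δp ≈ 0.5047/-0.2323 ≈ -2.172.
|E| > 1: demand is elastic over this range.

-2.172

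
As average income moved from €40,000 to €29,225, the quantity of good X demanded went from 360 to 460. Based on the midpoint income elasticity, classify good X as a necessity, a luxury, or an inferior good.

%ΔQ = (460 − 360)/[(360+460)/2] = 100/410 ≈ 0.2439.
%ΔY = (29,225 − 40,000)/[(40,000+29,225)/2] = -10775/34612.5 ≈ -0.3113.
E_I = %ΔQ/%ΔY ≈ -0.783.
E_I < 0: inferior good.

inferior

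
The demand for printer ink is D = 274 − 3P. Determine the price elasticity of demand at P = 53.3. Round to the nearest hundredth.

-1.40

At P = 53.3, D = 114.1.
dD/dP = −3.
Point elasticity E = (dD/dP)·(P/D) = -3 × 53.3/114.1 ≈ -1.40.
|E| > 1, so demand is elastic at this price.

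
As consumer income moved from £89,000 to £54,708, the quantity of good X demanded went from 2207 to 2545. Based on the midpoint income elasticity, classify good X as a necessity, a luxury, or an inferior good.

inferior

%ΔQ = (2545 − 2207)/[(2207+2545)/2] = 338/2376 ≈ 0.1423.
%ΔI = (54,708 − 89,000)/[(89,000+54,708)/2] = -34292/71854 ≈ -0.4772.
E_I = %ΔQ/%ΔI ≈ -0.298.
E_I < 0: inferior good.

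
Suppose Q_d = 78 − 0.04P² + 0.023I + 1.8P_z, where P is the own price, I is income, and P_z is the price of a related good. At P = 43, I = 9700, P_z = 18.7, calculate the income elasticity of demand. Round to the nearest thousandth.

Evaluating quantity at (P, I, P_z) gives Q_d = 78 − 0.04(43)² + 0.023(9700) + 1.8(18.7) = 78 − 73.96 + 223.1 + 33.66 = 260.8.
∂Q_d/∂I = +0.023, so E_I = 0.023·(9700/260.8) ≈ 0.855.
E_I ∈ (0,1): normal good (necessity).

0.855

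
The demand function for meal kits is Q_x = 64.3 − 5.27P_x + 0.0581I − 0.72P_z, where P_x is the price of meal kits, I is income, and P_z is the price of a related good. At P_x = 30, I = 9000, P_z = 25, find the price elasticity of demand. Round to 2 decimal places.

Q_x = 64.3 − 5.27(30) + 0.0581(9000) − 0.72(25) = 64.3 − 158.1 + 522.9 − 18 = 411.1.
∂Q_x/∂P_x = −5.27, so E_p = (−5.27)·(30/411.1) ≈ -0.38.
|E_p| < 1: demand is inelastic.

-0.38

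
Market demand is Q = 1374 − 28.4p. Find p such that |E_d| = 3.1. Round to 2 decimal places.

Set −bp/(a − bp) = −3.1 ⇒ bp = 3.1(a − bp) ⇒ bp(1+3.1) = 3.1·a.
p = 3.1·1374/(28.4·4.1) ≈ 36.58.

36.58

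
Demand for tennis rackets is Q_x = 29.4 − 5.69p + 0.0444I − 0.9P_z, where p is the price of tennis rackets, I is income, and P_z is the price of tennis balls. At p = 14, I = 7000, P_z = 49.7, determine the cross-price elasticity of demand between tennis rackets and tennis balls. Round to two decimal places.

-0.21

Q_x = 29.4 − 5.69(14) + 0.0444(7000) − 0.9(49.7) = 29.4 − 79.66 + 310.8 − 44.73 = 215.81.
∂Q_x/∂P_z = −0.9, so E_xy = -0.9·(49.7/215.81) ≈ -0.21.
E_xy < 0: the goods are complements.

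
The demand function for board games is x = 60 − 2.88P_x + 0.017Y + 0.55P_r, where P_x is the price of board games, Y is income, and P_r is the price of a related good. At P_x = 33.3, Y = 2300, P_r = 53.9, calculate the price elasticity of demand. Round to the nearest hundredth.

Substituting, x = 60 − 2.88(33.3) + 0.017(2300) + 0.55(53.9) = 60 − 95.904 + 39.1 + 29.645 = 32.841.
∂x/∂P_x = −2.88, so E_p = (−2.88)·(33.3/32.841) ≈ -2.92.
|E_p| > 1: demand is elastic.

-2.92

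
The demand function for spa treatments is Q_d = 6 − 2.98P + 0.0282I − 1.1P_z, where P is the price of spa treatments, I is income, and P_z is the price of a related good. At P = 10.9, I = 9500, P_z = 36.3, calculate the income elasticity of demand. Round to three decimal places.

1.330

Q_d = 6 − 2.98(10.9) + 0.0282(9500) − 1.1(36.3) = 6 − 32.482 + 267.9 − 39.93 = 201.488.
∂Q_d/∂I = +0.0282, so E_I = 0.0282·(9500/201.488) ≈ 1.330.
E_I > 1: normal good (luxury).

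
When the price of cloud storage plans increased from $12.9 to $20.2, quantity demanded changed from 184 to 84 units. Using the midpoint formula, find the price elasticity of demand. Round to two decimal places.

%ΔQ = (84 − 184)/[(184 + 84)/2] = -100/134 ≈ -0.7463.
%ΔP = (20.2 − 12.9)/[(12.9 + 20.2)/2] = 7.3/16.55 ≈ 0.4411.
Arc elasticity E = %ΔQ/%ΔP ≈ -0.7463/0.4411 ≈ -1.69.
|E| > 1: demand is elastic over this range.

-1.69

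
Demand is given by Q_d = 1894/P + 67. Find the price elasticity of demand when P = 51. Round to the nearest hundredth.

-0.36

At P = 51, Q_d = 104.1373.
dQ_d/dP = −1894/P² = −0.7282.
Point elasticity E = (dQ_d/dP)·(P/Q_d) = -0.7282 × 51/104.1373 ≈ -0.36.
|E| < 1, so demand is inelastic at this price.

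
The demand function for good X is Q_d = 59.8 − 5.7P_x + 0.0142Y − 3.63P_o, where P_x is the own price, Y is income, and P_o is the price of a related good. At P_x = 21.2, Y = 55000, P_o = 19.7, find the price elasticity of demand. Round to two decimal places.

-0.19

First evaluate Q_d: 59.8 − 5.7(21.2) + 0.0142(55000) − 3.63(19.7) = 59.8 − 120.84 + 781 − 71.511 = 648.449.
∂Q_d/∂P_x = −5.7, so E_p = (−5.7)·(21.2/648.449) ≈ -0.19.
|E_p| < 1: demand is inelastic.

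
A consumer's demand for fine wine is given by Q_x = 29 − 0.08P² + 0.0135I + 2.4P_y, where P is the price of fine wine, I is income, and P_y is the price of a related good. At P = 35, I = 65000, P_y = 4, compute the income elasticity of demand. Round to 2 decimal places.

1.07

Q_x = 29 − 0.08(35)² + 0.0135(65000) + 2.4(4) = 29 − 98 + 877.5 + 9.6 = 818.1.
∂Q_x/∂I = +0.0135, so E_I = 0.0135·(65000/818.1) ≈ 1.07.
E_I > 1: normal good (luxury).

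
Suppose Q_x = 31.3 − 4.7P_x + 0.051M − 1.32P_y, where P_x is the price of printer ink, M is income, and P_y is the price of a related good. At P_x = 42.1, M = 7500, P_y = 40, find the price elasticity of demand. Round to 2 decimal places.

-1.21

At the given point, Q_x = 31.3 − 4.7(42.1) + 0.051(7500) − 1.32(40) = 31.3 − 197.87 + 382.5 − 52.8 = 163.13.
∂Q_x/∂P_x = −4.7, so E_p = (−4.7)·(42.1/163.13) ≈ -1.21.
|E_p| > 1: demand is elastic.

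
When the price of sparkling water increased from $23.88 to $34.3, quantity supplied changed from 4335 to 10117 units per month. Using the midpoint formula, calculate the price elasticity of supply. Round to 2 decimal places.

2.23

%Δq = (10117 − 4335)/[(4335 + 10117)/2] = 5782/7226 ≈ 0.8002.
%Δp = (34.3 − 23.88)/[(23.88 + 34.3)/2] = 10.42/29.09 ≈ 0.3582.
Arc elasticity E = %Δq/%Δp ≈ 0.8002/0.3582 ≈ 2.23.
|E| > 1: supply is elastic over this range.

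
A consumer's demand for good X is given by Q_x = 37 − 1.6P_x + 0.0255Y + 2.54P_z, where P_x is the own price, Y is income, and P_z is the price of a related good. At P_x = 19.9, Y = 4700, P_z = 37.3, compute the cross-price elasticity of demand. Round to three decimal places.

Evaluating quantity at (P_x, Y, P_z) gives Q_x = 37 − 1.6(19.9) + 0.0255(4700) + 2.54(37.3) = 37 − 31.84 + 119.85 + 94.742 = 219.752.
∂Q_x/∂P_z = +2.54, so E_xy = 2.54·(37.3/219.752) ≈ 0.431.
E_xy > 0: the goods are substitutes.

0.431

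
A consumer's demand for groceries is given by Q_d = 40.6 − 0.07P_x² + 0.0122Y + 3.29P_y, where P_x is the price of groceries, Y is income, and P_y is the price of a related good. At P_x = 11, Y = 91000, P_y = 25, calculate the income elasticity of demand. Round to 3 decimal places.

First evaluate Q_d: 40.6 − 0.07(11)² + 0.0122(91000) + 3.29(25) = 40.6 − 8.47 + 1110.2 + 82.25 = 1224.58.
∂Q_d/∂Y = +0.0122, so E_I = 0.0122·(91000/1224.58) ≈ 0.907.
E_I ∈ (0,1): normal good (necessity).

0.907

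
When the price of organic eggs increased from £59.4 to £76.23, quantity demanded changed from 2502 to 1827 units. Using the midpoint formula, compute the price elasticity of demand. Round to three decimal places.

-1.257

%ΔQ = (1827 − 2502)/[(2502 + 1827)/2] = -675/2164.5 ≈ -0.3119.
%ΔP = (76.23 − 59.4)/[(59.4 + 76.23)/2] = 16.83/67.815 ≈ 0.2482.
Arc elasticity E = %ΔQ/%ΔP ≈ -0.3119/0.2482 ≈ -1.257.
|E| > 1: demand is elastic over this range.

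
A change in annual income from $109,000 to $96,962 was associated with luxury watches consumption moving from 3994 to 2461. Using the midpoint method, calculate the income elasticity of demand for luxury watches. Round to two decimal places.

%ΔQ = (2461 − 3994)/[(3994+2461)/2] = -1533/3227.5 ≈ -0.4750.
%ΔI = (96,962 − 109,000)/[(109,000+96,962)/2] = -12038/102981 ≈ -0.1169.
E_I = %ΔQ/%ΔI ≈ 4.06.
E_I > 1: normal good (luxury).

4.06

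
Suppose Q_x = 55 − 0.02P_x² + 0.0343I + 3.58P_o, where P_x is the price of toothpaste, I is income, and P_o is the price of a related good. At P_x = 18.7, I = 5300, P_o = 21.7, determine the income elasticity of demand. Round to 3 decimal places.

First evaluate Q_x: 55 − 0.02(18.7)² + 0.0343(5300) + 3.58(21.7) = 55 − 6.9938 + 181.79 + 77.686 = 307.4822.
∂Q_x/∂I = +0.0343, so E_I = 0.0343·(5300/307.4822) ≈ 0.591.
E_I ∈ (0,1): normal good (necessity).

0.591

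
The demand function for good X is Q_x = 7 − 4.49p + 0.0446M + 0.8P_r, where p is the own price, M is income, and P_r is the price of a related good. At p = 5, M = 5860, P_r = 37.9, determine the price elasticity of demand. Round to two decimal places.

-0.08

At the given point, Q_x = 7 − 4.49(5) + 0.0446(5860) + 0.8(37.9) = 7 − 22.45 + 261.356 + 30.32 = 276.226.
∂Q_x/∂p = −4.49, so E_p = (−4.49)·(5/276.226) ≈ -0.08.
|E_p| < 1: demand is inelastic.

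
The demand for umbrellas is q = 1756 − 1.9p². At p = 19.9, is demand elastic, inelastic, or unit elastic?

elastic

At p = 19.9, q = 1003.581.
dq/dp = −2·1.9·p = −75.62.
Point elasticity E = (dq/dp)·(p/q) = -75.62 × 19.9/1003.581 ≈ -1.499.
|E| ≈ 1.499 > 1, so demand is elastic.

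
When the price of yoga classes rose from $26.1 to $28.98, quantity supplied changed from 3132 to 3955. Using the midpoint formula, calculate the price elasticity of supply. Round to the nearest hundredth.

2.22

%ΔQ = (3955 − 3132)/[(3132 + 3955)/2] = 823/3543.5 ≈ 0.2323.
%Δp = (28.98 − 26.1)/[(26.1 + 28.98)/2] = 2.88/27.54 ≈ 0.1046.
Arc elasticity E = %ΔQ/%Δp ≈ 0.2323/0.1046 ≈ 2.22.
|E| > 1: supply is elastic over this range.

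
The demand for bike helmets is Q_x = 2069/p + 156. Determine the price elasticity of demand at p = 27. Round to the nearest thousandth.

-0.329

At p = 27, Q_x = 232.6296.
dQ_x/dp = −2069/p² = −2.8381.
Point elasticity E = (dQ_x/dp)·(p/Q_x) = -2.8381 × 27/232.6296 ≈ -0.329.
|E| < 1, so demand is inelastic at this price.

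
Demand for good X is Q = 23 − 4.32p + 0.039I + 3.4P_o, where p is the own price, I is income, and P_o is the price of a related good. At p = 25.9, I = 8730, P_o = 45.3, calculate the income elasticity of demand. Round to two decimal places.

0.84

Evaluating quantity at (p, I, P_o) gives Q = 23 − 4.32(25.9) + 0.039(8730) + 3.4(45.3) = 23 − 111.888 + 340.47 + 154.02 = 405.602.
∂Q/∂I = +0.039, so E_I = 0.039·(8730/405.602) ≈ 0.84.
E_I ∈ (0,1): normal good (necessity).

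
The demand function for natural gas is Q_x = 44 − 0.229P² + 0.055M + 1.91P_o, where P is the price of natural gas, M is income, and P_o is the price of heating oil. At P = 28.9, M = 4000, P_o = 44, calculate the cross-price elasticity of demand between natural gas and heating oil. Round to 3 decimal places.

0.536

Q_x = 44 − 0.229(28.9)² + 0.055(4000) + 1.91(44) = 44 − 191.2631 + 220 + 84.04 = 156.7769.
∂Q_x/∂P_o = +1.91, so E_xy = 1.91·(44/156.7769) ≈ 0.536.
E_xy > 0: the goods are substitutes.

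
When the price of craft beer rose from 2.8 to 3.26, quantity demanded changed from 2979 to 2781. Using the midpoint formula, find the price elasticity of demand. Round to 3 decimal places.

%Δq = (2781 − 2979)/[(2979 + 2781)/2] = -198/2880 ≈ -0.0688.
%Δp = (3.26 − 2.8)/[(2.8 + 3.26)/2] = 0.46/3.03 ≈ 0.1518.
Arc elasticity E = %Δq/%Δp ≈ -0.0688/0.1518 ≈ -0.453.
|E| < 1: demand is inelastic over this range.

-0.453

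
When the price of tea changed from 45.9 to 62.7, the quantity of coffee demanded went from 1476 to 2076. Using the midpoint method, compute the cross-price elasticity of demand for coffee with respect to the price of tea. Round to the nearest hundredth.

%ΔQ_x = (2076 − 1476)/[(1476+2076)/2] = 600/1776 ≈ 0.3378.
%ΔP_y = (62.7 − 45.9)/[(45.9+62.7)/2] ≈ 0.3094.
E_xy = 0.3378/0.3094 ≈ 1.09.
E_xy > 0, so coffee and tea are substitutes.

1.09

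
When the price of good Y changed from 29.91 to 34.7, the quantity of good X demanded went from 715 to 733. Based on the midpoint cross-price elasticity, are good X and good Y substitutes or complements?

%ΔQ_x = (733 − 715)/[(715+733)/2] = 18/724 ≈ 0.0249.
%ΔP_y = (34.7 − 29.91)/[(29.91+34.7)/2] ≈ 0.1483.
E_xy = 0.0249/0.1483 ≈ 0.168.
E_xy > 0, so the goods are substitutes.

substitutes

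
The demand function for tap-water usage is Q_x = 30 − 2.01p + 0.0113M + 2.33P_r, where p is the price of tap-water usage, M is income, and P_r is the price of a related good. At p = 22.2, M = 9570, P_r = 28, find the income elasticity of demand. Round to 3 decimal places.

0.681

Evaluating quantity at (p, M, P_r) gives Q_x = 30 − 2.01(22.2) + 0.0113(9570) + 2.33(28) = 30 − 44.622 + 108.141 + 65.24 = 158.759.
∂Q_x/∂M = +0.0113, so E_I = 0.0113·(9570/158.759) ≈ 0.681.
E_I ∈ (0,1): normal good (necessity).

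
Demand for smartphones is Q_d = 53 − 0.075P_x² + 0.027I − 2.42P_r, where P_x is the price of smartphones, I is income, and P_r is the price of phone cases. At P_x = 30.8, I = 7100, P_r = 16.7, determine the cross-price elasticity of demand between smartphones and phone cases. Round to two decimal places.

Substituting, Q_d = 53 − 0.075(30.8)² + 0.027(7100) − 2.42(16.7) = 53 − 71.148 + 191.7 − 40.414 = 133.138.
∂Q_d/∂P_r = −2.42, so E_xy = -2.42·(16.7/133.138) ≈ -0.30.
E_xy < 0: the goods are complements.

-0.30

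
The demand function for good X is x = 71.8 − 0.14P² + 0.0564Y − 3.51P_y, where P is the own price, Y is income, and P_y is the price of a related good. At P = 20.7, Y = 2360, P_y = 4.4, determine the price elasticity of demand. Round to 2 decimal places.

First evaluate x: 71.8 − 0.14(20.7)² + 0.0564(2360) − 3.51(4.4) = 71.8 − 59.9886 + 133.104 − 15.444 = 129.4714.
∂x/∂P = −2·0.14·P = -5.796, so E_p = -5.796·(20.7/129.4714) ≈ -0.93.
|E_p| < 1: demand is inelastic.

-0.93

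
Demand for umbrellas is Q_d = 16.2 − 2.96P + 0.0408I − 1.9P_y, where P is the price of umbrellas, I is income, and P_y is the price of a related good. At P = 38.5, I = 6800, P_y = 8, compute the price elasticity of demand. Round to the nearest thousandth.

-0.693

Evaluating quantity at (P, I, P_y) gives Q_d = 16.2 − 2.96(38.5) + 0.0408(6800) − 1.9(8) = 16.2 − 113.96 + 277.44 − 15.2 = 164.48.
∂Q_d/∂P = −2.96, so E_p = (−2.96)·(38.5/164.48) ≈ -0.693.
|E_p| < 1: demand is inelastic.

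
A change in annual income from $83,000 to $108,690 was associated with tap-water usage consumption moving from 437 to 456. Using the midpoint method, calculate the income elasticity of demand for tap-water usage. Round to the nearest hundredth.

0.16

%ΔQ = (456 − 437)/[(437+456)/2] = 19/446.5 ≈ 0.0426.
%ΔM = (108,690 − 83,000)/[(83,000+108,690)/2] = 25690/95845 ≈ 0.2680.
E_I = %ΔQ/%ΔM ≈ 0.16.
E_I ∈ (0,1): normal good (necessity).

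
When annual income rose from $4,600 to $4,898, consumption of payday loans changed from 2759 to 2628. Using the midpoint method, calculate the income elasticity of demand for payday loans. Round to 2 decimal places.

-0.78

%ΔQ = (2628 − 2759)/[(2759+2628)/2] = -131/2693.5 ≈ -0.0486.
%ΔY = (4,898 − 4,600)/[(4,600+4,898)/2] = 298/4749 ≈ 0.0628.
E_I = %ΔQ/%ΔY ≈ -0.78.
E_I < 0: inferior good.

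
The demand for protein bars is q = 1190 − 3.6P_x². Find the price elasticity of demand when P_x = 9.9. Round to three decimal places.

At P_x = 9.9, q = 837.164.
dq/dP_x = −2·3.6·P_x = −71.28.
Point elasticity E = (dq/dP_x)·(P_x/q) = -71.28 × 9.9/837.164 ≈ -0.843.
|E| < 1, so demand is inelastic at this price.

-0.843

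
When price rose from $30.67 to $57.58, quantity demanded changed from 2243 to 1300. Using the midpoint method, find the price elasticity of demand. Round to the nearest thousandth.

-0.873

%ΔQ = (1300 − 2243)/[(2243 + 1300)/2] = -943/1771.5 ≈ -0.5323.
%ΔP = (57.58 − 30.67)/[(30.67 + 57.58)/2] = 26.91/44.125 ≈ 0.6099.
Arc elasticity E = %ΔQ/%ΔP ≈ -0.5323/0.6099 ≈ -0.873.
|E| < 1: demand is inelastic over this range.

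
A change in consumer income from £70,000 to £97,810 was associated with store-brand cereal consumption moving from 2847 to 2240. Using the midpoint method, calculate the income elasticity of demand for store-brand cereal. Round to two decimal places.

-0.72

%ΔQ = (2240 − 2847)/[(2847+2240)/2] = -607/2543.5 ≈ -0.2386.
%ΔI = (97,810 − 70,000)/[(70,000+97,810)/2] = 27810/83905 ≈ 0.3314.
E_I = %ΔQ/%ΔI ≈ -0.72.
E_I < 0: inferior good.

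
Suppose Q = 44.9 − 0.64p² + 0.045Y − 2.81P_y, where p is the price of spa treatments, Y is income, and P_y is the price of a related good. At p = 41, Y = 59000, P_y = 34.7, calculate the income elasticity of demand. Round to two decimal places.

1.74

Substituting, Q = 44.9 − 0.64(41)² + 0.045(59000) − 2.81(34.7) = 44.9 − 1075.84 + 2655 − 97.507 = 1526.553.
∂Q/∂Y = +0.045, so E_I = 0.045·(59000/1526.553) ≈ 1.74.
E_I > 1: normal good (luxury).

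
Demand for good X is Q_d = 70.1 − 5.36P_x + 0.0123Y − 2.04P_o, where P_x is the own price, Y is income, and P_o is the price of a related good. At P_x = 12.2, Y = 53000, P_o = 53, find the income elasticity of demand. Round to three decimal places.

1.189

Substituting, Q_d = 70.1 − 5.36(12.2) + 0.0123(53000) − 2.04(53) = 70.1 − 65.392 + 651.9 − 108.12 = 548.488.
∂Q_d/∂Y = +0.0123, so E_I = 0.0123·(53000/548.488) ≈ 1.189.
E_I > 1: normal good (luxury).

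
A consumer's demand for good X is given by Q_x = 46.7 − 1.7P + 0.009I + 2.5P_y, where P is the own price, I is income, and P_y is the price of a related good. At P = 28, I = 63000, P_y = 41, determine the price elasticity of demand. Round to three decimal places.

-0.071

Q_x = 46.7 − 1.7(28) + 0.009(63000) + 2.5(41) = 46.7 − 47.6 + 567 + 102.5 = 668.6.
∂Q_x/∂P = −1.7, so E_p = (−1.7)·(28/668.6) ≈ -0.071.
|E_p| < 1: demand is inelastic.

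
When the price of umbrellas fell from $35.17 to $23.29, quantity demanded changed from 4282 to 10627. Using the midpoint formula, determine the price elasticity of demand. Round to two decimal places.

%ΔQ = (10627 − 4282)/[(4282 + 10627)/2] = 6345/7454.5 ≈ 0.8512.
%ΔP = (23.29 − 35.17)/[(35.17 + 23.29)/2] = -11.88/29.23 ≈ -0.4064.
Arc elasticity E = %ΔQ/%ΔP ≈ 0.8512/-0.4064 ≈ -2.09.
|E| > 1: demand is elastic over this range.

-2.09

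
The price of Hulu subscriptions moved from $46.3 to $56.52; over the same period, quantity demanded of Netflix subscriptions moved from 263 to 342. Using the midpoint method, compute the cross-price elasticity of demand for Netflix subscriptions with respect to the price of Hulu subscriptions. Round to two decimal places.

1.31

%ΔQ_x = (342 − 263)/[(263+342)/2] = 79/302.5 ≈ 0.2612.
%ΔP_y = (56.52 − 46.3)/[(46.3+56.52)/2] ≈ 0.1988.
E_xy = 0.2612/0.1988 ≈ 1.31.
E_xy > 0, so Netflix subscriptions and Hulu subscriptions are substitutes.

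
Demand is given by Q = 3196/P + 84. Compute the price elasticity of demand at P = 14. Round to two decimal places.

At P = 14, Q = 312.2857.
dQ/dP = −3196/P² = −16.3061.
Point elasticity E = (dQ/dP)·(P/Q) = -16.3061 × 14/312.2857 ≈ -0.73.
|E| < 1, so demand is inelastic at this price.

-0.73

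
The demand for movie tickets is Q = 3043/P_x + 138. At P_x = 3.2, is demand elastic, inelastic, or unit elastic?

At P_x = 3.2, Q = 1088.9375.
dQ/dP_x = −3043/P_x² = −297.168.
Point elasticity E = (dQ/dP_x)·(P_x/Q) = -297.168 × 3.2/1088.9375 ≈ -0.873.
|E| ≈ 0.873 < 1, so demand is inelastic.

inelastic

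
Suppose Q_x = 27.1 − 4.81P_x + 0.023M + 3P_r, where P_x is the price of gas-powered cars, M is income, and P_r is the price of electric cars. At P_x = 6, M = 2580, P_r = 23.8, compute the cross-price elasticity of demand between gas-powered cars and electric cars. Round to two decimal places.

0.55

At the given point, Q_x = 27.1 − 4.81(6) + 0.023(2580) + 3(23.8) = 27.1 − 28.86 + 59.34 + 71.4 = 128.98.
∂Q_x/∂P_r = +3, so E_xy = 3·(23.8/128.98) ≈ 0.55.
E_xy > 0: the goods are substitutes.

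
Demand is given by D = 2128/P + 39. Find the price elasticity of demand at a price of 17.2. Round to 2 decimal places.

At P = 17.2, D = 162.7209.
dD/dP = −2128/P² = −7.1931.
Point elasticity E = (dD/dP)·(P/D) = -7.1931 × 17.2/162.7209 ≈ -0.76.
|E| < 1, so demand is inelastic at this price.

-0.76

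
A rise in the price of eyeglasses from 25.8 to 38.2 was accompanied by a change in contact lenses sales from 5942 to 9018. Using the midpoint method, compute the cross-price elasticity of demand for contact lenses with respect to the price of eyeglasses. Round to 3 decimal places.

1.061

%ΔQ_x = (9018 − 5942)/[(5942+9018)/2] = 3076/7480 ≈ 0.4112.
%ΔP_y = (38.2 − 25.8)/[(25.8+38.2)/2] ≈ 0.3875.
E_xy = 0.4112/0.3875 ≈ 1.061.
E_xy > 0, so contact lenses and eyeglasses are substitutes.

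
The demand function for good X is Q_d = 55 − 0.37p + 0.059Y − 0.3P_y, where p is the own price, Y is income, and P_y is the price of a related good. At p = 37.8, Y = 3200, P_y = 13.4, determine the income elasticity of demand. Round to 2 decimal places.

First evaluate Q_d: 55 − 0.37(37.8) + 0.059(3200) − 0.3(13.4) = 55 − 13.986 + 188.8 − 4.02 = 225.794.
∂Q_d/∂Y = +0.059, so E_I = 0.059·(3200/225.794) ≈ 0.84.
E_I ∈ (0,1): normal good (necessity).

0.84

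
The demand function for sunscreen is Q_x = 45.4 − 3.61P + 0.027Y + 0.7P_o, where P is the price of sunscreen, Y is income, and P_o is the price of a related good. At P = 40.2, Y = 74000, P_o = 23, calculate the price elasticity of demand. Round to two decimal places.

First evaluate Q_x: 45.4 − 3.61(40.2) + 0.027(74000) + 0.7(23) = 45.4 − 145.122 + 1998 + 16.1 = 1914.378.
∂Q_x/∂P = −3.61, so E_p = (−3.61)·(40.2/1914.378) ≈ -0.08.
|E_p| < 1: demand is inelastic.

-0.08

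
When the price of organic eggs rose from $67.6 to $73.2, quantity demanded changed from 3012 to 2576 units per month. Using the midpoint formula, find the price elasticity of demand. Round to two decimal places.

%Δq = (2576 − 3012)/[(3012 + 2576)/2] = -436/2794 ≈ -0.1560.
%Δp = (73.2 − 67.6)/[(67.6 + 73.2)/2] = 5.6/70.4 ≈ 0.0795.
Arc elasticity E = %Δq/%Δp ≈ -0.1560/0.0795 ≈ -1.96.
|E| > 1: demand is elastic over this range.

-1.96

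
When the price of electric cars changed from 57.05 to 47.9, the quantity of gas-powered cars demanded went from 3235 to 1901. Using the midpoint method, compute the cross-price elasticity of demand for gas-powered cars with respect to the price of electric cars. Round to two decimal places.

%ΔQ_x = (1901 − 3235)/[(3235+1901)/2] = -1334/2568 ≈ -0.5195.
%ΔP_y = (47.9 − 57.05)/[(57.05+47.9)/2] ≈ -0.1744.
E_xy = -0.5195/-0.1744 ≈ 2.98.
E_xy > 0, so gas-powered cars and electric cars are substitutes.

2.98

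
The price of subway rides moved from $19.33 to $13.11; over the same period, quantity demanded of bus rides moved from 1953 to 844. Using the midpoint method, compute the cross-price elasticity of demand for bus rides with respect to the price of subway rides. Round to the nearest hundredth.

%ΔQ_x = (844 − 1953)/[(1953+844)/2] = -1109/1398.5 ≈ -0.7930.
%ΔP_y = (13.11 − 19.33)/[(19.33+13.11)/2] ≈ -0.3835.
E_xy = -0.7930/-0.3835 ≈ 2.07.
E_xy > 0, so bus rides and subway rides are substitutes.

2.07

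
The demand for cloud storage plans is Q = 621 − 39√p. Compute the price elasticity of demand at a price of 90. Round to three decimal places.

-0.737

At p = 90, Q = 251.0135.
dQ/dp = −39/(2√p) = −39/(2·9.4868).
Point elasticity E = (dQ/dp)·(p/Q) = -2.0555 × 90/251.0135 ≈ -0.737.
|E| < 1, so demand is inelastic at this price.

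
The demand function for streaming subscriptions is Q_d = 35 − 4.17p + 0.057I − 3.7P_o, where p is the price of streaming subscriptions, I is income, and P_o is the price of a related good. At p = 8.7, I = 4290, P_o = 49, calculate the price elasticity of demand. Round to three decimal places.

-0.586

First evaluate Q_d: 35 − 4.17(8.7) + 0.057(4290) − 3.7(49) = 35 − 36.279 + 244.53 − 181.3 = 61.951.
∂Q_d/∂p = −4.17, so E_p = (−4.17)·(8.7/61.951) ≈ -0.586.
|E_p| < 1: demand is inelastic.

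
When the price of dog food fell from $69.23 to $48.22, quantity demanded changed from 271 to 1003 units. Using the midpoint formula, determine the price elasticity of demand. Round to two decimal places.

%ΔQ = (1003 − 271)/[(271 + 1003)/2] = 732/637 ≈ 1.1491.
%Δp = (48.22 − 69.23)/[(69.23 + 48.22)/2] = -21.01/58.725 ≈ -0.3578.
Arc elasticity E = %ΔQ/%Δp ≈ 1.1491/-0.3578 ≈ -3.21.
|E| > 1: demand is elastic over this range.

-3.21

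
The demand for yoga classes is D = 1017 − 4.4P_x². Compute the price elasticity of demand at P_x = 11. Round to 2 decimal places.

-2.20

At P_x = 11, D = 484.6.
dD/dP_x = −2·4.4·P_x = −96.8.
Point elasticity E = (dD/dP_x)·(P_x/D) = -96.8 × 11/484.6 ≈ -2.20.
|E| > 1, so demand is elastic at this price.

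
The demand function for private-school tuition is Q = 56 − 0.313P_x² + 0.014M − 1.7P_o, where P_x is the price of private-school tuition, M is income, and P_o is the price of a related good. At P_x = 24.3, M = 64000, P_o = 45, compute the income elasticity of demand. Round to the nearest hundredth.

1.30

Evaluating quantity at (P_x, M, P_o) gives Q = 56 − 0.313(24.3)² + 0.014(64000) − 1.7(45) = 56 − 184.8234 + 896 − 76.5 = 690.6766.
∂Q/∂M = +0.014, so E_I = 0.014·(64000/690.6766) ≈ 1.30.
E_I > 1: normal good (luxury).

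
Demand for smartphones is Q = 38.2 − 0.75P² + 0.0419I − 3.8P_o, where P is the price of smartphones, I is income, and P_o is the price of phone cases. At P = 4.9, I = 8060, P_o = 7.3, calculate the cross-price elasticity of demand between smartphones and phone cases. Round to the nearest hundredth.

First evaluate Q: 38.2 − 0.75(4.9)² + 0.0419(8060) − 3.8(7.3) = 38.2 − 18.0075 + 337.714 − 27.74 = 330.1665.
∂Q/∂P_o = −3.8, so E_xy = -3.8·(7.3/330.1665) ≈ -0.08.
E_xy < 0: the goods are complements.

-0.08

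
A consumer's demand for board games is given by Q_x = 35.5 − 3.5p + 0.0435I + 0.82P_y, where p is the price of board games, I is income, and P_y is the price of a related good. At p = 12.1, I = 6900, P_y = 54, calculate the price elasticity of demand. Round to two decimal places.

-0.13

Substituting, Q_x = 35.5 − 3.5(12.1) + 0.0435(6900) + 0.82(54) = 35.5 − 42.35 + 300.15 + 44.28 = 337.58.
∂Q_x/∂p = −3.5, so E_p = (−3.5)·(12.1/337.58) ≈ -0.13.
|E_p| < 1: demand is inelastic.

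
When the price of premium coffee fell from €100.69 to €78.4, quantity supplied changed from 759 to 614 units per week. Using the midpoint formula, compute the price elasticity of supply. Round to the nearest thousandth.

%Δq = (614 − 759)/[(759 + 614)/2] = -145/686.5 ≈ -0.2112.
%Δp = (78.4 − 100.69)/[(100.69 + 78.4)/2] = -22.29/89.545 ≈ -0.2489.
Arc elasticity E = %Δq/%Δp ≈ -0.2112/-0.2489 ≈ 0.849.
|E| < 1: supply is inelastic over this range.

0.849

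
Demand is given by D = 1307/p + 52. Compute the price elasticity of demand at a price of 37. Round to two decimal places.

At p = 37, D = 87.3243.
dD/dp = −1307/p² = −0.9547.
Point elasticity E = (dD/dp)·(p/D) = -0.9547 × 37/87.3243 ≈ -0.40.
|E| < 1, so demand is inelastic at this price.

-0.40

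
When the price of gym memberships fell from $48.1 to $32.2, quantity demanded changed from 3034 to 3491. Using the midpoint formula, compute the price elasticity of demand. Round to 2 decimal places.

%Δq = (3491 − 3034)/[(3034 + 3491)/2] = 457/3262.5 ≈ 0.1401.
%Δp = (32.2 − 48.1)/[(48.1 + 32.2)/2] = -15.9/40.15 ≈ -0.3960.
Arc elasticity E = %Δq/%Δp ≈ 0.1401/-0.3960 ≈ -0.35.
|E| < 1: demand is inelastic over this range.

-0.35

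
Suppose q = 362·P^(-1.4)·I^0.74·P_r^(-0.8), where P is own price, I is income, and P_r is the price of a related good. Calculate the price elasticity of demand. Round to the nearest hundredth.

-1.40

For a Cobb–Douglas (constant-elasticity) form q = A·P^α·…, the elasticity with respect to P equals the exponent α at every point.
Here the exponent on P is -1.4, so the price elasticity of demand is -1.40.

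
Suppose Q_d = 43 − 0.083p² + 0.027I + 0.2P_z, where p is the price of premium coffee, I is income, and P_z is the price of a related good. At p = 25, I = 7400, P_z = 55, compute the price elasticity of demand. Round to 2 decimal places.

-0.51

Evaluating quantity at (p, I, P_z) gives Q_d = 43 − 0.083(25)² + 0.027(7400) + 0.2(55) = 43 − 51.875 + 199.8 + 11 = 201.925.
∂Q_d/∂p = −2·0.083·p = -4.15, so E_p = -4.15·(25/201.925) ≈ -0.51.
|E_p| < 1: demand is inelastic.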